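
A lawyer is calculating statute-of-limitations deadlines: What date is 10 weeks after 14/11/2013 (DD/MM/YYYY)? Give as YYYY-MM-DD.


Start: 2013-11-14
Weeks to add: 10
Convert to days: 10 x 7 = 70 days
Add 70 days to 2013-11-14
Result: 2014-01-23

2014-01-23


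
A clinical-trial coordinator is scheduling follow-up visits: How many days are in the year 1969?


Year: 1969
Check leap year rules:
Divisible by 4? No
1969 is not a leap year
Days: 365

365


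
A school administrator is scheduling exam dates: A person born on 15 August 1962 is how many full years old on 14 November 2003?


Birth: 1962-08-15
Reference: 2003-11-14
Year difference: 2003 - 1962 = 41
Has birthday (08-15) occurred by 11-14? Yes
Age in full years: 41

41


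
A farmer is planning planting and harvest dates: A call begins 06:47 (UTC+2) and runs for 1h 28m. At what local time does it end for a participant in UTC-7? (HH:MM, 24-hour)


Start: 06:47 in UTC+2
Step 1 - add duration:
  minutes: 47 + 28 = 75 (carry 1h)
  hours: 6 + 1 + 1 = 8
  end in UTC+2: 08:15
Step 2 - convert UTC+2 -> UTC-7:
  offset difference: -7 - (2) = -9 hours
  8 + (-9) = -1 -> mod 24 = 23
Result: 23:15 in UTC-7

23:15


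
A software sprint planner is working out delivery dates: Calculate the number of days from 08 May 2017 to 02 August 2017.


Start date: 2017-05-08
End date: 2017-08-02
May 2017: +24 days
Jun 2017: +30 days
Jul 2017: +31 days
Aug 2017: +1 days
Total: 86 days

86


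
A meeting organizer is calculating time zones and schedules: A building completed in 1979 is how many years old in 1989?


Birth year: 1979
Current year: 1989
Age = current year - birth year
Age = 1989 - 1979 = 10

10


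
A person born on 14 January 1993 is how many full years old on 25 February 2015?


Birth: 1993-01-14
Reference: 2015-02-25
Year difference: 2015 - 1993 = 22
Has birthday (01-14) occurred by 02-25? Yes
Age in full years: 22

22


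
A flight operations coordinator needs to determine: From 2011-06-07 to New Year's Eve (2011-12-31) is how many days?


Start: June 07, 2011
End: December 31, 2011
Days left in June: 23
July: 31
August: 31
September: 30
October: 31
... plus remaining months
Sum of remaining months: 184
Total: 23 + 184 = 207

207


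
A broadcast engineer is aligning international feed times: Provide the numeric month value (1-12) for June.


Calendar month order:
5. May
6. June <--
7. July
June is month number 6

6


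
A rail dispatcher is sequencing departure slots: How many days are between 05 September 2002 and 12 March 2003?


Start date: 2002-09-05
End date: 2003-03-12
Sep 2002: +26 days
Oct 2002: +31 days
Nov 2002: +30 days
... (4 more months)
Total: 188 days

188


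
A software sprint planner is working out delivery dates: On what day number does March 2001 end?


Month: March
Year: 2001
March is a 31-day month
Total: 31 days

31


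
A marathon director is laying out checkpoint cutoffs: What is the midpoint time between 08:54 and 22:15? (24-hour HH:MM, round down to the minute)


Start time: 08:54 = 534 minutes from midnight
End time: 22:15 = 1335 minutes from midnight
Sum: 534 + 1335 = 1869
Midpoint: 1869 / 2 = 934 minutes
Convert: 934 / 60 = 15 hours, 34 minutes
Result: 15:34

15:34


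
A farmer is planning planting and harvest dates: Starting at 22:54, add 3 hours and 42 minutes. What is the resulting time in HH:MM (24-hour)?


Start time: 22:54
Adding: 3 hours 42 minutes
Minutes: 54 + 42 = 96
Minute overflow: 96 >= 60, so carry 1 hour, minutes = 36
Hours: 22 + 3 + 1 = 26
Hour wraparound: 26 mod 24 = 2
Result: 02:36

02:36


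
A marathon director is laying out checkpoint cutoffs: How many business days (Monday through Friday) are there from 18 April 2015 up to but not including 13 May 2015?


Start: 2015-04-18 (Saturday)
End (exclusive): 2015-05-13 (Wednesday)
Total calendar days: 25
Full weeks: 25 // 7 = 3 -> 15 weekdays
Remaining 4 days starting on Saturday:
  Sat(-), Sun(-), Mon(w), Tue(w) -> 2 weekdays
Total business days: 15 + 2 = 17

17


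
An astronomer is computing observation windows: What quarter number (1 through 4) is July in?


Month: July (month 7)
Q1: January-March (months 1-3)
Q2: April-June (months 4-6)
Q3: July-September (months 7-9)
Q4: October-December (months 10-12)
Month 7 falls in Q3

3


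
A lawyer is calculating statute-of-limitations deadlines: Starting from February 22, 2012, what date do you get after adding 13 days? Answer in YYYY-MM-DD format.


Start: 2012-02-22
Adding 13 days
Days remaining in February: 7
After February: 6 days still to add
March 2012 has 31 days, need 6
Result: 2012-03-06

2012-03-06


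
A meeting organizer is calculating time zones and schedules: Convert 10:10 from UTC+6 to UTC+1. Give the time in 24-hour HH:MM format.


Local time: 10:10 at UTC+6 (offset 6h)
Target zone: UTC+1 (offset 1h)
Difference: 1 - (6) = -5 hours
Calculation: 10 + (-5) = 5
Result: 05:10

05:10


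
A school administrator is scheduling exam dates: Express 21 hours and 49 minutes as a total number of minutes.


Hours: 21
Extra minutes: 49
Minutes per hour: 60
Hours to minutes: 21 x 60 = 1260
Total: 1260 + 49 = 1309

1309


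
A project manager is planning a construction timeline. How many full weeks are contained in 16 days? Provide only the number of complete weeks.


Total days: 16
Days per week: 7
Division: 16 / 7 = 2 remainder 2
Complete weeks: 2
Remaining days: 2

2


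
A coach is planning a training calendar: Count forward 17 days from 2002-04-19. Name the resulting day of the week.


Start: 2002-04-19 (Friday)
Step 1 - find target date: add 17 days
  2002-04-19 + 17 days = 2002-05-06
Step 2 - day of week:
  17 mod 7 = 3
  Friday + 3 days -> Monday
Result: Monday (2002-05-06)

Monday


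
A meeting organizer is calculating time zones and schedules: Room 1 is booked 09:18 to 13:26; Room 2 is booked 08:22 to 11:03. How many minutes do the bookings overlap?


Interval A: [558, 806] minutes from midnight
Interval B: [502, 663] minutes from midnight
Overlap start = max(558, 502) = 558
Overlap end = min(806, 663) = 663
Overlap = 663 - 558 = 105 minutes

105


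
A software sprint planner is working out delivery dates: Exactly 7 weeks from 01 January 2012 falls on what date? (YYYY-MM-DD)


Start: 2012-01-01
Weeks to add: 7
Convert to days: 7 x 7 = 49 days
Add 49 days to 2012-01-01
Result: 2012-02-19

2012-02-19


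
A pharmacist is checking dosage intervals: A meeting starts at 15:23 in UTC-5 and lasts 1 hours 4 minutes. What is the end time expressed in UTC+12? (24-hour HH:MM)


Start: 15:23 in UTC-5
Step 1 - add duration:
  minutes: 23 + 4 = 27
  hours: 15 + 1 + 0 = 16
  end in UTC-5: 16:27
Step 2 - convert UTC-5 -> UTC+12:
  offset difference: 12 - (-5) = 17 hours
  16 + (17) = 33 -> mod 24 = 9
Result: 09:27 in UTC+12

09:27


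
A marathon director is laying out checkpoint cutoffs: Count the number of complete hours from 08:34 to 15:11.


Start: 08:34
End: 15:11
Hour difference: 15 - 8 = 7 hours
Minute difference: 11 - 34 = -23 minutes
Total minutes: 397
Complete hours: 397 / 60 = 6 (remainder 37)

6


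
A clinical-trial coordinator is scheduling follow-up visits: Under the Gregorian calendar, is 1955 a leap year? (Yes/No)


Year: 1955
Divisible by 4? 1955 / 4 = 488.75 -> No
Not divisible by 4, so NOT a leap year

No


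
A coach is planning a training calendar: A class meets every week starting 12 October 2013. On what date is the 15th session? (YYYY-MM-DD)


First occurrence: 2013-10-12 (occurrence 1)
Each occurrence is 7 days after the previous.
Occurrence 15 is 14 weeks after the first.
14 weeks = 98 days
2013-10-12 + 98 days = 2014-01-18

2014-01-18


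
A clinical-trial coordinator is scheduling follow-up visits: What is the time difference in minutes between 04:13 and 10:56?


Start time: 04:13 = 253 minutes from midnight
End time: 10:56 = 656 minutes from midnight
Difference: 656 - 253 = 403 minutes
That is 6 hours and 43 minutes

403


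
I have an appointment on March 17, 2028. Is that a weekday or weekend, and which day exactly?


Date: 2028-03-17
January 1, 2028 is a Saturday
Day of year: 77
Offset from Jan 1: 76 days
76 mod 7 = 6
Result: Friday

Friday


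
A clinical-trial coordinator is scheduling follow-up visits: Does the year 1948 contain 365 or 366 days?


Year: 1948
Check leap year rules:
Divisible by 4? Yes
Divisible by 100? No
1948 is a leap year
Days: 366

366


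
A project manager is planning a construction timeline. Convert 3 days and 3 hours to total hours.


Days: 3
Extra hours: 3
Hours per day: 24
Days to hours: 3 x 24 = 72
Total: 72 + 3 = 75

75


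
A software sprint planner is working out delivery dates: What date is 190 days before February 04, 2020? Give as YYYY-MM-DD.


Start: 2020-02-04
Subtracting 190 days
Days already passed in February: 4
After going back through February: 186 more days to subtract
January 2020: 31 days, 155 remaining
December 2019: 31 days, 124 remaining
November 2019: 30 days, 94 remaining
October 2019: 31 days, 63 remaining
Result: 2019-07-29

2019-07-29


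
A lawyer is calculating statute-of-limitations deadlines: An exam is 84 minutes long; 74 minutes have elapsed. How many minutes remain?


Total budget: 84 minutes
Time used: 74 minutes
Remaining: 84 - 74 = 10 minutes
Percent used: 88.1%
Percent remaining: 11.9%

10


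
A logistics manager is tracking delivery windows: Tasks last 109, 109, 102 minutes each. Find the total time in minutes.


Durations: 109, 109, 102
Running sum: 109
+ 109 = 218
+ 102 = 320
Total duration: 320 minutes
That is 5 hours and 20 minutes

320


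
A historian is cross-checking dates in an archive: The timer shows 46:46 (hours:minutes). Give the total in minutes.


Hours: 46
Minutes: 46
Convert hours to minutes: 46 x 60 = 2760
Add remaining minutes: 2760 + 46 = 2806

2806


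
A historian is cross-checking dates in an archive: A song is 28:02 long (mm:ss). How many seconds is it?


Minutes: 28
Extra seconds: 2
Seconds per minute: 60
Minutes to seconds: 28 x 60 = 1680
Total: 1680 + 2 = 1682

1682


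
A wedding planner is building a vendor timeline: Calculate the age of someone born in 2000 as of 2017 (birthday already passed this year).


Birth year: 2000
Current year: 2017
Age = current year - birth year
Age = 2017 - 2000 = 17

17


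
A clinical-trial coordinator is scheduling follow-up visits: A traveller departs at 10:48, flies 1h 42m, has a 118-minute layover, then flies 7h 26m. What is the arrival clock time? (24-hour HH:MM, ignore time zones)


Depart: 10:48
Leg 1: +102 min -> 12:30
Layover: +118 min -> 14:28
Leg 2: +446 min -> 21:54
Total travel: 666 minutes = 11h 6m
Arrival: 21:54

21:54


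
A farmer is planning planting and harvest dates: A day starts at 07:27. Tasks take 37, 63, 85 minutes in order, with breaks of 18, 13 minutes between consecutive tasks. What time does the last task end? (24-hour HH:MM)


Start: 07:27 = 447 min from midnight
  after task 1 (37 min): 08:04
  after break (18 min): 08:22
  after task 2 (63 min): 09:25
  after break (13 min): 09:38
  after task 3 (85 min): 11:03
Total elapsed: 216 minutes
End time: 11:03

11:03


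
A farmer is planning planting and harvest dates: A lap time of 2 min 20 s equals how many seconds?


Minutes: 2
Seconds: 20
Convert minutes to seconds: 2 x 60 = 120
Add remaining seconds: 120 + 20 = 140

140


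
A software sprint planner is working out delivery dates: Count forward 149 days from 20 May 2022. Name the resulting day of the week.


Start: 2022-05-20 (Friday)
Step 1 - find target date: add 149 days
  2022-05-20 + 149 days = 2022-10-16
Step 2 - day of week:
  149 mod 7 = 2
  Friday + 2 days -> Sunday
Result: Sunday (2022-10-16)

Sunday


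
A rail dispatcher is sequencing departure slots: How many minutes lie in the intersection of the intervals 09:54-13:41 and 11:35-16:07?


Interval A: [594, 821] minutes from midnight
Interval B: [695, 967] minutes from midnight
Overlap start = max(594, 695) = 695
Overlap end = min(821, 967) = 821
Overlap = 821 - 695 = 126 minutes

126


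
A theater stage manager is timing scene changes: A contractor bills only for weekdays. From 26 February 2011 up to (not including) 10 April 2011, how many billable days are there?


Start: 2011-02-26 (Saturday)
End (exclusive): 2011-04-10 (Sunday)
Total calendar days: 43
Full weeks: 43 // 7 = 6 -> 30 weekdays
Remaining 1 days starting on Saturday:
  Sat(-) -> 0 weekdays
Total business days: 30 + 0 = 30

30


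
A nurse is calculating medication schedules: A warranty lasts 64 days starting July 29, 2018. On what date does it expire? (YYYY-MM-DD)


Start: 2018-07-29
Adding 64 days
Days remaining in July: 2
After July: 62 days still to add
August 2018: 31 days, 31 remaining
September 2018: 30 days, 1 remaining
October 2018 has 31 days, need 1
Result: 2018-10-01

2018-10-01


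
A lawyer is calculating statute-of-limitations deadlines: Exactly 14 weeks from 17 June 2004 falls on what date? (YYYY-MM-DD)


Start: 2004-06-17
Weeks to add: 14
Convert to days: 14 x 7 = 98 days
Add 98 days to 2004-06-17
Result: 2004-09-23

2004-09-23


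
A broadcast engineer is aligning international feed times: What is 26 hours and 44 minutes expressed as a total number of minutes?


Hours: 26
Minutes: 44
Convert hours to minutes: 26 x 60 = 1560
Add remaining minutes: 1560 + 44 = 1604

1604


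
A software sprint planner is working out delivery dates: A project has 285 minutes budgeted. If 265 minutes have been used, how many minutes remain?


Total budget: 285 minutes
Time used: 265 minutes
Remaining: 285 - 265 = 20 minutes
Percent used: 93.0%
Percent remaining: 7.0%

20


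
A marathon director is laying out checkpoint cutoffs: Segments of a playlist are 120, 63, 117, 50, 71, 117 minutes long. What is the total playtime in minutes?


Durations: 120, 63, 117, 50, 71, 117
Running sum: 120
+ 63 = 183
+ 117 = 300
+ 50 = 350
+ 71 = 421
+ 117 = 538
Total duration: 538 minutes
That is 8 hours and 58 minutes

538


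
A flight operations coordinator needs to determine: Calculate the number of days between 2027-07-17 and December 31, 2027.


Start: July 17, 2027
End: December 31, 2027
Days left in July: 14
August: 31
September: 30
October: 31
November: 30
... plus remaining months
Sum of remaining months: 153
Total: 14 + 153 = 167

167


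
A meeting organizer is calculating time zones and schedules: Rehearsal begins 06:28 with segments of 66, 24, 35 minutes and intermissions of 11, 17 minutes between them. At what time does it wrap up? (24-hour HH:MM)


Start: 06:28 = 388 min from midnight
  after task 1 (66 min): 07:34
  after break (11 min): 07:45
  after task 2 (24 min): 08:09
  after break (17 min): 08:26
  after task 3 (35 min): 09:01
Total elapsed: 153 minutes
End time: 09:01

09:01


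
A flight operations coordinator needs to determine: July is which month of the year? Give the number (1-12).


Calendar month order:
6. June
7. July <--
8. August
July is month number 7

7


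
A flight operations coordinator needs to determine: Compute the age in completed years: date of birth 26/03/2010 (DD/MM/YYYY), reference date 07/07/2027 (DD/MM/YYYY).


Birth: 2010-03-26
Reference: 2027-07-07
Year difference: 2027 - 2010 = 17
Has birthday (03-26) occurred by 07-07? Yes
Age in full years: 17

17


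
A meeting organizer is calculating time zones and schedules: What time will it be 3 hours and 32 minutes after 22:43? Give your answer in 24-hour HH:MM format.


Start time: 22:43
Adding: 3 hours 32 minutes
Minutes: 43 + 32 = 75
Minute overflow: 75 >= 60, so carry 1 hour, minutes = 15
Hours: 22 + 3 + 1 = 26
Hour wraparound: 26 mod 24 = 2
Result: 02:15

02:15


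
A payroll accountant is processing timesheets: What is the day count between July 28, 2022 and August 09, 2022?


Start date: 2022-07-28
End date: 2022-08-09
Jul 2022: +4 days
Aug 2022: +8 days
Total: 12 days

12


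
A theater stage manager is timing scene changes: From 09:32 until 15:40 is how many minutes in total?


Start time: 09:32 = 572 minutes from midnight
End time: 15:40 = 940 minutes from midnight
Difference: 940 - 572 = 368 minutes
That is 6 hours and 8 minutes

368


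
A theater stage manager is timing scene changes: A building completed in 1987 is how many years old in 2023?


Birth year: 1987
Current year: 2023
Age = current year - birth year
Age = 2023 - 1987 = 36

36


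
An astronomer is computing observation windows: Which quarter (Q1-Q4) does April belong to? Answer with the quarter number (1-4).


Month: April (month 4)
Q1: January-March (months 1-3)
Q2: April-June (months 4-6)
Q3: July-September (months 7-9)
Q4: October-December (months 10-12)
Month 4 falls in Q2

2


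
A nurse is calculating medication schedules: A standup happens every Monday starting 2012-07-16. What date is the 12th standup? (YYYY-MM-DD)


First occurrence: 2012-07-16 (occurrence 1)
Each occurrence is 7 days after the previous.
Occurrence 12 is 11 weeks after the first.
11 weeks = 77 days
2012-07-16 + 77 days = 2012-10-01

2012-10-01


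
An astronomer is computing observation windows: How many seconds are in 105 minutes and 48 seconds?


Minutes: 105
Seconds: 48
Convert minutes to seconds: 105 x 60 = 6300
Add remaining seconds: 6300 + 48 = 6348

6348


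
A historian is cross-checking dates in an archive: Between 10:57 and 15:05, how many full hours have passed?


Start: 10:57
End: 15:05
Hour difference: 15 - 10 = 5 hours
Minute difference: 5 - 57 = -52 minutes
Total minutes: 248
Complete hours: 248 / 60 = 4 (remainder 8)

4


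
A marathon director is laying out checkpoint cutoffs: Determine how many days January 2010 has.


Month: January
Year: 2010
January is a 31-day month
Total: 31 days

31


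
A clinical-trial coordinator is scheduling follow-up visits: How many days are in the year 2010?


Year: 2010
Check leap year rules:
Divisible by 4? No
2010 is not a leap year
Days: 365

365


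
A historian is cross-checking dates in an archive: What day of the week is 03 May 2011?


Date: 2011-05-03
January 1, 2011 is a Saturday
Day of year: 123
Offset from Jan 1: 122 days
122 mod 7 = 3
Result: Tuesday

Tuesday


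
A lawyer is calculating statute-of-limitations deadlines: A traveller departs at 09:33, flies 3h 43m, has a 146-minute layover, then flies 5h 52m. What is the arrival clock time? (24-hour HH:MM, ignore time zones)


Depart: 09:33
Leg 1: +223 min -> 13:16
Layover: +146 min -> 15:42
Leg 2: +352 min -> 21:34
Total travel: 721 minutes = 12h 1m
Arrival: 21:34

21:34


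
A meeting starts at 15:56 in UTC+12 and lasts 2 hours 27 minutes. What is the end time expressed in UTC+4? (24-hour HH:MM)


Start: 15:56 in UTC+12
Step 1 - add duration:
  minutes: 56 + 27 = 83 (carry 1h)
  hours: 15 + 2 + 1 = 18
  end in UTC+12: 18:23
Step 2 - convert UTC+12 -> UTC+4:
  offset difference: 4 - (12) = -8 hours
  18 + (-8) = 10 -> mod 24 = 10
Result: 10:23 in UTC+4

10:23


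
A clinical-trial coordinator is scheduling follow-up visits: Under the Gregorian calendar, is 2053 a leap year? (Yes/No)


Year: 2053
Divisible by 4? 2053 / 4 = 513.25 -> No
Not divisible by 4, so NOT a leap year

No


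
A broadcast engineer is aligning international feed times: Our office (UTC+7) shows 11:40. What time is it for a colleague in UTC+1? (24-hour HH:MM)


Local time: 11:40 at UTC+7 (offset 7h)
Target zone: UTC+1 (offset 1h)
Difference: 1 - (7) = -6 hours
Calculation: 11 + (-6) = 5
Result: 05:40

05:40


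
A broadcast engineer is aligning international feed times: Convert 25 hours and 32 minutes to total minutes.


Hours: 25
Extra minutes: 32
Minutes per hour: 60
Hours to minutes: 25 x 60 = 1500
Total: 1500 + 32 = 1532

1532


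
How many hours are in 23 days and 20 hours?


Days: 23
Extra hours: 20
Hours per day: 24
Days to hours: 23 x 24 = 552
Total: 552 + 20 = 572

572


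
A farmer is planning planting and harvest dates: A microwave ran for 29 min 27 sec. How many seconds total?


Minutes: 29
Extra seconds: 27
Seconds per minute: 60
Minutes to seconds: 29 x 60 = 1740
Total: 1740 + 27 = 1767

1767


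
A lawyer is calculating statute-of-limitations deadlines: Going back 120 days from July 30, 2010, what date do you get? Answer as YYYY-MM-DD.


Start: 2010-07-30
Subtracting 120 days
Days already passed in July: 30
After going back through July: 90 more days to subtract
June 2010: 30 days, 60 remaining
May 2010: 31 days, 29 remaining
April 2010 has 30 days, need 29
Result: 2010-04-01

2010-04-01


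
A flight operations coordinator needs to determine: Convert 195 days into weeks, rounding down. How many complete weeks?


Total days: 195
Days per week: 7
Division: 195 / 7 = 27 remainder 6
Complete weeks: 27
Remaining days: 6

27


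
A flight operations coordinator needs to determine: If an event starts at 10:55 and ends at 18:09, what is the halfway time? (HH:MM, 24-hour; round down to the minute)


Start time: 10:55 = 655 minutes from midnight
End time: 18:09 = 1089 minutes from midnight
Sum: 655 + 1089 = 1744
Midpoint: 1744 / 2 = 872 minutes
Convert: 872 / 60 = 14 hours, 32 minutes
Result: 14:32

14:32


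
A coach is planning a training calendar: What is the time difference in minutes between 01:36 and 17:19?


Start time: 01:36 = 96 minutes from midnight
End time: 17:19 = 1039 minutes from midnight
Difference: 1039 - 96 = 943 minutes
That is 15 hours and 43 minutes

943


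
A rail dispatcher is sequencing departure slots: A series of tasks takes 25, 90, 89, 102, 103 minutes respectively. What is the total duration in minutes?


Durations: 25, 90, 89, 102, 103
Running sum: 25
+ 90 = 115
+ 89 = 204
+ 102 = 306
+ 103 = 409
Total duration: 409 minutes
That is 6 hours and 49 minutes

409


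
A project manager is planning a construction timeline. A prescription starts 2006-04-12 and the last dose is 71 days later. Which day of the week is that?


Start: 2006-04-12 (Wednesday)
Step 1 - find target date: add 71 days
  2006-04-12 + 71 days = 2006-06-22
Step 2 - day of week:
  71 mod 7 = 1
  Wednesday + 1 days -> Thursday
Result: Thursday (2006-06-22)

Thursday


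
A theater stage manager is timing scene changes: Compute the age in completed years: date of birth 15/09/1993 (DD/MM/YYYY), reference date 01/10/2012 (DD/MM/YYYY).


Birth: 1993-09-15
Reference: 2012-10-01
Year difference: 2012 - 1993 = 19
Has birthday (09-15) occurred by 10-01? Yes
Age in full years: 19

19


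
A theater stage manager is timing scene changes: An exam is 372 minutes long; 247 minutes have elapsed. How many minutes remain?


Total budget: 372 minutes
Time used: 247 minutes
Remaining: 372 - 247 = 125 minutes
Percent used: 66.4%
Percent remaining: 33.6%

125


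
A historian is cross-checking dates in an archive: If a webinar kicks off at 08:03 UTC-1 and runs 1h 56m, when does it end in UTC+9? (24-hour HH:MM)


Start: 08:03 in UTC-1
Step 1 - add duration:
  minutes: 3 + 56 = 59
  hours: 8 + 1 + 0 = 9
  end in UTC-1: 09:59
Step 2 - convert UTC-1 -> UTC+9:
  offset difference: 9 - (-1) = 10 hours
  9 + (10) = 19 -> mod 24 = 19
Result: 19:59 in UTC+9

19:59


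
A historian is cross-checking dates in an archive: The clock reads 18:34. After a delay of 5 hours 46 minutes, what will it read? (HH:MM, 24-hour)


Start time: 18:34
Adding: 5 hours 46 minutes
Minutes: 34 + 46 = 80
Minute overflow: 80 >= 60, so carry 1 hour, minutes = 20
Hours: 18 + 5 + 1 = 24
Hour wraparound: 24 mod 24 = 0
Result: 00:20

00:20


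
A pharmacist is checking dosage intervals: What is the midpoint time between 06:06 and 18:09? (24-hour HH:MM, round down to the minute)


Start time: 06:06 = 366 minutes from midnight
End time: 18:09 = 1089 minutes from midnight
Sum: 366 + 1089 = 1455
Midpoint: 1455 / 2 = 727 minutes
Convert: 727 / 60 = 12 hours, 7 minutes
Result: 12:07

12:07


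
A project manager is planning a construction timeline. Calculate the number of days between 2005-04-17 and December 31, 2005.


Start: April 17, 2005
End: December 31, 2005
Days left in April: 13
May: 31
June: 30
July: 31
August: 31
... plus remaining months
Sum of remaining months: 245
Total: 13 + 245 = 258

258


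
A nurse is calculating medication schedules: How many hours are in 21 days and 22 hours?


Days: 21
Extra hours: 22
Hours per day: 24
Days to hours: 21 x 24 = 504
Total: 504 + 22 = 526

526


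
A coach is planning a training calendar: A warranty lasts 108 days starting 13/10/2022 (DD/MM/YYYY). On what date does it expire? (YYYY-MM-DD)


Start: 2022-10-13
Adding 108 days
Days remaining in October: 18
After October: 90 days still to add
November 2022: 30 days, 60 remaining
December 2022: 31 days, 29 remaining
January 2023 has 31 days, need 29
Result: 2023-01-29

2023-01-29


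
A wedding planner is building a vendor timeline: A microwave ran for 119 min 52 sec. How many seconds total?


Minutes: 119
Extra seconds: 52
Seconds per minute: 60
Minutes to seconds: 119 x 60 = 7140
Total: 7140 + 52 = 7192

7192


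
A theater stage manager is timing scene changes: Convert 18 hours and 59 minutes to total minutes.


Hours: 18
Extra minutes: 59
Minutes per hour: 60
Hours to minutes: 18 x 60 = 1080
Total: 1080 + 59 = 1139

1139


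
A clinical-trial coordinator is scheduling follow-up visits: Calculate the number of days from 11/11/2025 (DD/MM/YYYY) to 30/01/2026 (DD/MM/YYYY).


Start date: 2025-11-11
End date: 2026-01-30
Nov 2025: +20 days
Dec 2025: +31 days
Jan 2026: +29 days
Total: 80 days

80


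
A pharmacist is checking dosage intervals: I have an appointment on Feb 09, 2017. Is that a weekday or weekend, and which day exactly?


Date: 2017-02-09
January 1, 2017 is a Sunday
Day of year: 40
Offset from Jan 1: 39 days
39 mod 7 = 4
Result: Thursday

Thursday


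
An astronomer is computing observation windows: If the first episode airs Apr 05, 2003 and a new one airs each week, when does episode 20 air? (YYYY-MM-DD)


First occurrence: 2003-04-05 (occurrence 1)
Each occurrence is 7 days after the previous.
Occurrence 20 is 19 weeks after the first.
19 weeks = 133 days
2003-04-05 + 133 days = 2003-08-16

2003-08-16


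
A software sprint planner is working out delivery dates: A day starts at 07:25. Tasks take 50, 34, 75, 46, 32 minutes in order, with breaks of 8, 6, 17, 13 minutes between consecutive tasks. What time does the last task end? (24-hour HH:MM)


Start: 07:25 = 445 min from midnight
  after task 1 (50 min): 08:15
  after break (8 min): 08:23
  after task 2 (34 min): 08:57
  after break (6 min): 09:03
  after task 3 (75 min): 10:18
  after break (17 min): 10:35
  after task 4 (46 min): 11:21
  after break (13 min): 11:34
  after task 5 (32 min): 12:06
Total elapsed: 281 minutes
End time: 12:06

12:06


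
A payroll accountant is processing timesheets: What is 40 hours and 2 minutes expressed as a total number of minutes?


Hours: 40
Minutes: 2
Convert hours to minutes: 40 x 60 = 2400
Add remaining minutes: 2400 + 2 = 2402

2402


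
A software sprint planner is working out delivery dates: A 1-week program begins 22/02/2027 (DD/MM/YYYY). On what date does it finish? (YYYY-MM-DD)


Start: 2027-02-22
Weeks to add: 1
Convert to days: 1 x 7 = 7 days
Add 7 days to 2027-02-22
Result: 2027-03-01

2027-03-01


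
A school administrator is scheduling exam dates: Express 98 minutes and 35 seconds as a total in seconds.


Minutes: 98
Seconds: 35
Convert minutes to seconds: 98 x 60 = 5880
Add remaining seconds: 5880 + 35 = 5915

5915


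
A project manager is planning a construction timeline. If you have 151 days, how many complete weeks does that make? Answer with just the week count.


Total days: 151
Days per week: 7
Division: 151 / 7 = 21 remainder 4
Complete weeks: 21
Remaining days: 4

21


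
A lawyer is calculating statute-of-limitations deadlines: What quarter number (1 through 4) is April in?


Month: April (month 4)
Q1: January-March (months 1-3)
Q2: April-June (months 4-6)
Q3: July-September (months 7-9)
Q4: October-December (months 10-12)
Month 4 falls in Q2

2


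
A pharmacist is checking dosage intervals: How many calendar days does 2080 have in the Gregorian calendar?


Year: 2080
Check leap year rules:
Divisible by 4? Yes
Divisible by 100? No
2080 is a leap year
Days: 366

366


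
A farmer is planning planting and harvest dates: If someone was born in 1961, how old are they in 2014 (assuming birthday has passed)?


Birth year: 1961
Current year: 2014
Age = current year - birth year
Age = 2014 - 1961 = 53

53


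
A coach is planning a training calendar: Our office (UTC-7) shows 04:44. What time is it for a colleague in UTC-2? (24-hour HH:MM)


Local time: 04:44 at UTC-7 (offset -7h)
Target zone: UTC-2 (offset -2h)
Difference: -2 - (-7) = 5 hours
Calculation: 4 + (5) = 9
Result: 09:44

09:44


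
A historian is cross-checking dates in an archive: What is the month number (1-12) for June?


Calendar month order:
5. May
6. June <--
7. July
June is month number 6

6


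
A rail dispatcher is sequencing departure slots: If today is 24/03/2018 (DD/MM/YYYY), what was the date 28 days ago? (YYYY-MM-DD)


Start: 2018-03-24
Subtracting 28 days
Days already passed in March: 24
After going back through March: 4 more days to subtract
February 2018 has 28 days, need 4
Result: 2018-02-24

2018-02-24


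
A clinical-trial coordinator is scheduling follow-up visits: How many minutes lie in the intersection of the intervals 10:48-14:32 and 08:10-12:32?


Interval A: [648, 872] minutes from midnight
Interval B: [490, 752] minutes from midnight
Overlap start = max(648, 490) = 648
Overlap end = min(872, 752) = 752
Overlap = 752 - 648 = 104 minutes

104


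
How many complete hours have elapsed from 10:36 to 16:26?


Start: 10:36
End: 16:26
Hour difference: 16 - 10 = 6 hours
Minute difference: 26 - 36 = -10 minutes
Total minutes: 350
Complete hours: 350 / 60 = 5 (remainder 50)

5


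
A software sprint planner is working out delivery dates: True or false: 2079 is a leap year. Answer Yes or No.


Year: 2079
Divisible by 4? 2079 / 4 = 519.75 -> No
Not divisible by 4, so NOT a leap year

No


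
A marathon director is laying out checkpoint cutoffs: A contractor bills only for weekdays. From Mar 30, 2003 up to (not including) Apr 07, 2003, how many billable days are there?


Start: 2003-03-30 (Sunday)
End (exclusive): 2003-04-07 (Monday)
Total calendar days: 8
Full weeks: 8 // 7 = 1 -> 5 weekdays
Remaining 1 days starting on Sunday:
  Sun(-) -> 0 weekdays
Total business days: 5 + 0 = 5

5


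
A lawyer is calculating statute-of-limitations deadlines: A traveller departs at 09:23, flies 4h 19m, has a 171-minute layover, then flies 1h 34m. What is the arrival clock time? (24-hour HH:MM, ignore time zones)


Depart: 09:23
Leg 1: +259 min -> 13:42
Layover: +171 min -> 16:33
Leg 2: +94 min -> 18:07
Total travel: 524 minutes = 8h 44m
Arrival: 18:07

18:07


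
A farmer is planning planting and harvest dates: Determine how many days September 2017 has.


Month: September
Year: 2017
September is a 30-day month
Total: 30 days

30


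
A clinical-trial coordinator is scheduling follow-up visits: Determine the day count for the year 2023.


Year: 2023
Check leap year rules:
Divisible by 4? No
2023 is not a leap year
Days: 365

365


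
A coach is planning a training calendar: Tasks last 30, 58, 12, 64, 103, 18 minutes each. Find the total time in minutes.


Durations: 30, 58, 12, 64, 103, 18
Running sum: 30
+ 58 = 88
+ 12 = 100
+ 64 = 164
+ 103 = 267
+ 18 = 285
Total duration: 285 minutes
That is 4 hours and 45 minutes

285


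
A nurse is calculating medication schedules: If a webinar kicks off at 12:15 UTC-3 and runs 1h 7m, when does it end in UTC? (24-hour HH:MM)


Start: 12:15 in UTC-3
Step 1 - add duration:
  minutes: 15 + 7 = 22
  hours: 12 + 1 + 0 = 13
  end in UTC-3: 13:22
Step 2 - convert UTC-3 -> UTC:
  offset difference: 0 - (-3) = 3 hours
  13 + (3) = 16 -> mod 24 = 16
Result: 16:22 in UTC

16:22


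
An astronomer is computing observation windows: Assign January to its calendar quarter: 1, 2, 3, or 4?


Month: January (month 1)
Q1: January-March (months 1-3)
Q2: April-June (months 4-6)
Q3: July-September (months 7-9)
Q4: October-December (months 10-12)
Month 1 falls in Q1

1


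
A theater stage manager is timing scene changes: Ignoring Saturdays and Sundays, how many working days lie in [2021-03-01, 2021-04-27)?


Start: 2021-03-01 (Monday)
End (exclusive): 2021-04-27 (Tuesday)
Total calendar days: 57
Full weeks: 57 // 7 = 8 -> 40 weekdays
Remaining 1 days starting on Monday:
  Mon(w) -> 1 weekdays
Total business days: 40 + 1 = 41

41


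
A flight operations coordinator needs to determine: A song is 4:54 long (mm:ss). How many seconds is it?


Minutes: 4
Extra seconds: 54
Seconds per minute: 60
Minutes to seconds: 4 x 60 = 240
Total: 240 + 54 = 294

294


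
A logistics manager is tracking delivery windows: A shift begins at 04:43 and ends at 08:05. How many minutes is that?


Start time: 04:43 = 283 minutes from midnight
End time: 08:05 = 485 minutes from midnight
Difference: 485 - 283 = 202 minutes
That is 3 hours and 22 minutes

202


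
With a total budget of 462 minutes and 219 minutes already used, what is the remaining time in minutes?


Total budget: 462 minutes
Time used: 219 minutes
Remaining: 462 - 219 = 243 minutes
Percent used: 47.4%
Percent remaining: 52.6%

243


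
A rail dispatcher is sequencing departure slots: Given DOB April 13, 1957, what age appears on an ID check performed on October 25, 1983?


Birth: 1957-04-13
Reference: 1983-10-25
Year difference: 1983 - 1957 = 26
Has birthday (04-13) occurred by 10-25? Yes
Age in full years: 26

26


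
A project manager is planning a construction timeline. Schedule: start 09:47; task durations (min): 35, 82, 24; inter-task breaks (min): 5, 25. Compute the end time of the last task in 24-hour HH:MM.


Start: 09:47 = 587 min from midnight
  after task 1 (35 min): 10:22
  after break (5 min): 10:27
  after task 2 (82 min): 11:49
  after break (25 min): 12:14
  after task 3 (24 min): 12:38
Total elapsed: 171 minutes
End time: 12:38

12:38


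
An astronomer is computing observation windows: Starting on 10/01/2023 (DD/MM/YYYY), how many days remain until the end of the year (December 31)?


Start: January 10, 2023
End: December 31, 2023
Days left in January: 21
February: 28
March: 31
April: 30
May: 31
... plus remaining months
Sum of remaining months: 334
Total: 21 + 334 = 355

355


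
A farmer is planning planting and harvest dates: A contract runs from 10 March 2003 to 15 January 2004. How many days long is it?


Start date: 2003-03-10
End date: 2004-01-15
Mar 2003: +22 days
Apr 2003: +30 days
May 2003: +31 days
... (8 more months)
Total: 311 days

311


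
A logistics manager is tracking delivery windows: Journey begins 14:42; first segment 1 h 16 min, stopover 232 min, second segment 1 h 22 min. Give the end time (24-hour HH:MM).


Depart: 14:42
Leg 1: +76 min -> 15:58
Layover: +232 min -> 19:50
Leg 2: +82 min -> 21:12
Total travel: 390 minutes = 6h 30m
Arrival: 21:12

21:12


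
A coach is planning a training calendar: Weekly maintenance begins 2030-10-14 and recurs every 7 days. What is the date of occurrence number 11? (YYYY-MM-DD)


First occurrence: 2030-10-14 (occurrence 1)
Each occurrence is 7 days after the previous.
Occurrence 11 is 10 weeks after the first.
10 weeks = 70 days
2030-10-14 + 70 days = 2030-12-23

2030-12-23


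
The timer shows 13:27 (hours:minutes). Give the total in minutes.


Hours: 13
Minutes: 27
Convert hours to minutes: 13 x 60 = 780
Add remaining minutes: 780 + 27 = 807

807


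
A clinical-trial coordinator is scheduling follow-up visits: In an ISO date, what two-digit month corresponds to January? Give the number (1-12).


Calendar month order:
1. January <--
2. February
January is month number 1

1


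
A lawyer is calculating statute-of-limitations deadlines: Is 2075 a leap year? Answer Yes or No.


Year: 2075
Divisible by 4? 2075 / 4 = 518.75 -> No
Not divisible by 4, so NOT a leap year

No


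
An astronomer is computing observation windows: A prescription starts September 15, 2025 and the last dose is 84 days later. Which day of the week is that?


Start: 2025-09-15 (Monday)
Step 1 - find target date: add 84 days
  2025-09-15 + 84 days = 2025-12-08
Step 2 - day of week:
  84 mod 7 = 0
  Monday + 0 days -> Monday
Result: Monday (2025-12-08)

Monday


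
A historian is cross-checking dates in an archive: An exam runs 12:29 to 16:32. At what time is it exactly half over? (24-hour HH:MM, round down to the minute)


Start time: 12:29 = 749 minutes from midnight
End time: 16:32 = 992 minutes from midnight
Sum: 749 + 992 = 1741
Midpoint: 1741 / 2 = 870 minutes
Convert: 870 / 60 = 14 hours, 30 minutes
Result: 14:30

14:30


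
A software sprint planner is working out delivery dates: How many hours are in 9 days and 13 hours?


Days: 9
Extra hours: 13
Hours per day: 24
Days to hours: 9 x 24 = 216
Total: 216 + 13 = 229

229


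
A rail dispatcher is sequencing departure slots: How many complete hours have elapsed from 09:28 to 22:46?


Start: 09:28
End: 22:46
Hour difference: 22 - 9 = 13 hours
Minute difference: 46 - 28 = 18 minutes
Total minutes: 798
Complete hours: 798 / 60 = 13 (remainder 18)

13


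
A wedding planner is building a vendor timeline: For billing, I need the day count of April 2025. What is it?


Month: April
Year: 2025
April is a 30-day month
Total: 30 days

30


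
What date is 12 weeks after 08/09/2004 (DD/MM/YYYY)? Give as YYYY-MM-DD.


Start: 2004-09-08
Weeks to add: 12
Convert to days: 12 x 7 = 84 days
Add 84 days to 2004-09-08
Result: 2004-12-01

2004-12-01


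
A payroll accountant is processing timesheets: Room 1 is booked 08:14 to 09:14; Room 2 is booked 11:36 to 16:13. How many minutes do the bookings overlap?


Interval A: [494, 554] minutes from midnight
Interval B: [696, 973] minutes from midnight
Overlap start = max(494, 696) = 696
Overlap end = min(554, 973) = 554
End <= start, so the intervals do not overlap: 0 minutes

0


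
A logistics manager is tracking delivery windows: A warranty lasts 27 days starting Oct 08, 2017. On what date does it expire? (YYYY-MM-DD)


Start: 2017-10-08
Adding 27 days
Days remaining in October: 23
After October: 4 days still to add
November 2017 has 30 days, need 4
Result: 2017-11-04

2017-11-04


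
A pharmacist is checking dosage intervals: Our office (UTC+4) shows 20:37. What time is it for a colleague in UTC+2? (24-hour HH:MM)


Local time: 20:37 at UTC+4 (offset 4h)
Target zone: UTC+2 (offset 2h)
Difference: 2 - (4) = -2 hours
Calculation: 20 + (-2) = 18
Result: 18:37

18:37


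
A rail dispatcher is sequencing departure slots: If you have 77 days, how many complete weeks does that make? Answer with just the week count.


Total days: 77
Days per week: 7
Division: 77 / 7 = 11 remainder 0
Complete weeks: 11
Remaining days: 0

11


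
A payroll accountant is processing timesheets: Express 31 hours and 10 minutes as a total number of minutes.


Hours: 31
Extra minutes: 10
Minutes per hour: 60
Hours to minutes: 31 x 60 = 1860
Total: 1860 + 10 = 1870

1870


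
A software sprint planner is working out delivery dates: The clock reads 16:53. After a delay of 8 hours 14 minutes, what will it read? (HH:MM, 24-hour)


Start time: 16:53
Adding: 8 hours 14 minutes
Minutes: 53 + 14 = 67
Minute overflow: 67 >= 60, so carry 1 hour, minutes = 7
Hours: 16 + 8 + 1 = 25
Hour wraparound: 25 mod 24 = 1
Result: 01:07

01:07


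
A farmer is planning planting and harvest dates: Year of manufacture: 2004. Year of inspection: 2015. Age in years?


Birth year: 2004
Current year: 2015
Age = current year - birth year
Age = 2015 - 2004 = 11

11
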